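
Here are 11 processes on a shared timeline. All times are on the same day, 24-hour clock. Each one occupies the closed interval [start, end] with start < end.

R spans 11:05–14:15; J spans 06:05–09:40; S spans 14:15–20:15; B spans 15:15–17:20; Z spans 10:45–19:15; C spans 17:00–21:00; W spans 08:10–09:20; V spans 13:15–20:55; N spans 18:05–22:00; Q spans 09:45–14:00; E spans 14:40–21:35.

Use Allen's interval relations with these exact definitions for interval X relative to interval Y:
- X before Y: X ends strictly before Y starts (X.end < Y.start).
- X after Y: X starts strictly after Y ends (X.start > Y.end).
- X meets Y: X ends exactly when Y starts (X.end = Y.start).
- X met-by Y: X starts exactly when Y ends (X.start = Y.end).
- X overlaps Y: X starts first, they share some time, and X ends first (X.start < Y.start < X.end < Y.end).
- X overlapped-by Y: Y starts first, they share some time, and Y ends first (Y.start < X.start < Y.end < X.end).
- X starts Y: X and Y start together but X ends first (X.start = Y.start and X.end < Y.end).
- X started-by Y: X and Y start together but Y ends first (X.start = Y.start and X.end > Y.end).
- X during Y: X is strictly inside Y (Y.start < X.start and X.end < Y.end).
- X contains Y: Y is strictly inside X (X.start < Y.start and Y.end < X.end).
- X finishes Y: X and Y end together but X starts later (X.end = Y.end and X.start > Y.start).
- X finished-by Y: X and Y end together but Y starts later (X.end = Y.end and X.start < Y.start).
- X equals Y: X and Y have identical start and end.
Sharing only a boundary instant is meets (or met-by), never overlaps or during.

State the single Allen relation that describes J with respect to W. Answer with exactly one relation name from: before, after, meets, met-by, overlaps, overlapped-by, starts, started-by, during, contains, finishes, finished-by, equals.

contains

J = [06:05, 09:40]; W = [08:10, 09:20].
Compare endpoints: J.start < W.start, J.start < W.end, J.end > W.start, J.end > W.end.
That pattern is 'contains'.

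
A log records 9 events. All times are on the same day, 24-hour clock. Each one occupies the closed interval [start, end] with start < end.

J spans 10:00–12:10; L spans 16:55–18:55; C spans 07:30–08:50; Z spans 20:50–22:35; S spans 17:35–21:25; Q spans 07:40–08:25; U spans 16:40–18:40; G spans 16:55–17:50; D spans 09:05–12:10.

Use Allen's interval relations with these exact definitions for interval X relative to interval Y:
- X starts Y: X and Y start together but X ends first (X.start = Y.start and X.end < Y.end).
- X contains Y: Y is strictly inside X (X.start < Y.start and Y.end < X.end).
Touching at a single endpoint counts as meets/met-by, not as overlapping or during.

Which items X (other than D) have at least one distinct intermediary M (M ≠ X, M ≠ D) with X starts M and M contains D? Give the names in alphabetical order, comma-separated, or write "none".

Target D = [09:05, 12:10].
Intermediaries M with M contains D: none.
Union: none.

none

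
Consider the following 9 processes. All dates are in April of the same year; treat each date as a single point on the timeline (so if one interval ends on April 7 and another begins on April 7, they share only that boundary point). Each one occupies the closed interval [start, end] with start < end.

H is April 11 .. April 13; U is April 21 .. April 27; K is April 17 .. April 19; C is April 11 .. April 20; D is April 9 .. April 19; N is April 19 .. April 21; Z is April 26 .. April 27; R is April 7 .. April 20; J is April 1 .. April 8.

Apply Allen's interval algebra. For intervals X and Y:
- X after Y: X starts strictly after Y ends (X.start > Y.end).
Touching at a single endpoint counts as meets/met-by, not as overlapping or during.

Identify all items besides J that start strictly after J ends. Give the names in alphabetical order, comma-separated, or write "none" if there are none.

Target J = [April 1, April 8].
C [April 11, April 20] → after → yes.
D [April 9, April 19] → after → yes.
H [April 11, April 13] → after → yes.
K [April 17, April 19] → after → yes.
N [April 19, April 21] → after → yes.
R [April 7, April 20] → overlapped-by → no.
U [April 21, April 27] → after → yes.
Z [April 26, April 27] → after → yes.
Result: C, D, H, K, N, U, Z.

C, D, H, K, N, U, Z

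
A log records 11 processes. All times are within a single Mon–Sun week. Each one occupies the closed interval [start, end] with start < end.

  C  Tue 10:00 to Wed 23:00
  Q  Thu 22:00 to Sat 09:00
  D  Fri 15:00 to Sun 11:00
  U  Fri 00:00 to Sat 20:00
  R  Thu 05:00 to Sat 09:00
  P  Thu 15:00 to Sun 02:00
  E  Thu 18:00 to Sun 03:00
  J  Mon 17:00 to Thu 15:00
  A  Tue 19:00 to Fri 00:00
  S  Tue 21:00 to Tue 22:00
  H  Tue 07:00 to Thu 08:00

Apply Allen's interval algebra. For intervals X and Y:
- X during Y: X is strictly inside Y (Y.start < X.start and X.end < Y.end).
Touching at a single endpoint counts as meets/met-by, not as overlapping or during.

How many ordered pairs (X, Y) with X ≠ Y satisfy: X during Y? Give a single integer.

11

Checking all 110 ordered pairs for relation 'during'; matching pairs in alphabetical order:
(C, H): C during H ✓
(C, J): C during J ✓
(H, J): H during J ✓
(Q, E): Q during E ✓
(Q, P): Q during P ✓
(S, A): S during A ✓
(S, C): S during C ✓
(S, H): S during H ✓
(S, J): S during J ✓
(U, E): U during E ✓
(U, P): U during P ✓
Count: 11.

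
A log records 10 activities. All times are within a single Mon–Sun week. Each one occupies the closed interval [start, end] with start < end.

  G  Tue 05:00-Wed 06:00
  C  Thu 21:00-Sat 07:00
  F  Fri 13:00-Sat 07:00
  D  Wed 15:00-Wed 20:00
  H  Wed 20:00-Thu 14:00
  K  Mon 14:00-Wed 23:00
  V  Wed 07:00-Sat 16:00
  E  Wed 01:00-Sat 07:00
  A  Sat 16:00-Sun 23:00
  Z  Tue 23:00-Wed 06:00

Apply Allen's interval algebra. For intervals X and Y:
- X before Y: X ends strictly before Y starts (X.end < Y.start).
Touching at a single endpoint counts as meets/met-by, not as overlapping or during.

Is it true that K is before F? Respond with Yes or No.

Yes

K = [Mon 14:00, Wed 23:00], F = [Fri 13:00, Sat 07:00].
Actual relation of K to F: before.
Asked whether 'before' holds → Yes.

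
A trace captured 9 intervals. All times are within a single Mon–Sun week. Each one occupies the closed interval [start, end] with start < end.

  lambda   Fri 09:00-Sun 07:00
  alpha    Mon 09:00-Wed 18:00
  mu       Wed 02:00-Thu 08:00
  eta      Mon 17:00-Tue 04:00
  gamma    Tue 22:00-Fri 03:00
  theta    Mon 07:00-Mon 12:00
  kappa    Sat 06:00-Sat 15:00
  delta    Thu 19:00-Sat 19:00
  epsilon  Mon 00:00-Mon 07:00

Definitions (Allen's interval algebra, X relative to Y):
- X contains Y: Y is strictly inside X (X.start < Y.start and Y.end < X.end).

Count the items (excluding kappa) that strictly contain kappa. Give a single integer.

Target kappa = [Sat 06:00, Sat 15:00].
alpha [Mon 09:00, Wed 18:00] → before → no.
delta [Thu 19:00, Sat 19:00] → contains → counts.
epsilon [Mon 00:00, Mon 07:00] → before → no.
eta [Mon 17:00, Tue 04:00] → before → no.
gamma [Tue 22:00, Fri 03:00] → before → no.
lambda [Fri 09:00, Sun 07:00] → contains → counts.
mu [Wed 02:00, Thu 08:00] → before → no.
theta [Mon 07:00, Mon 12:00] → before → no.
Total: 2.

2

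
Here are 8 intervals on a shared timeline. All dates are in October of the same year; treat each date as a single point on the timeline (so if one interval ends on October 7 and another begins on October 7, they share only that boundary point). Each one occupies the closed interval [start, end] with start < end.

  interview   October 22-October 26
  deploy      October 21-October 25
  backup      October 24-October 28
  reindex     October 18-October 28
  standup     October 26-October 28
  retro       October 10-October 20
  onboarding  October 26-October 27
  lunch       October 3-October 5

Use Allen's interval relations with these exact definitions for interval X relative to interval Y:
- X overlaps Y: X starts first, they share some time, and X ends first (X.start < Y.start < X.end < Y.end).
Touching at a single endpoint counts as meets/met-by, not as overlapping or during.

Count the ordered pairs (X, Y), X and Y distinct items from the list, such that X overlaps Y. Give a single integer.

4

Checking all 56 ordered pairs for relation 'overlaps'; matching pairs in alphabetical order:
(deploy, backup): deploy overlaps backup ✓
(deploy, interview): deploy overlaps interview ✓
(interview, backup): interview overlaps backup ✓
(retro, reindex): retro overlaps reindex ✓
Count: 4.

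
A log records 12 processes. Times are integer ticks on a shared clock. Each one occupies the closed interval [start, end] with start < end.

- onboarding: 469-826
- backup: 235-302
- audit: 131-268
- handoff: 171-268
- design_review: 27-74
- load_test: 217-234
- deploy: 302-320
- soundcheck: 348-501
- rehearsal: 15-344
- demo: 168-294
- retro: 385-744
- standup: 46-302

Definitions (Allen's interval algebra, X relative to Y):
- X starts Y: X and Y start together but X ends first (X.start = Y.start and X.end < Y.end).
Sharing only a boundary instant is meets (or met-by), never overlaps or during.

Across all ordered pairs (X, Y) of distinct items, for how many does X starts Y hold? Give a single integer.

Checking all 132 ordered pairs for relation 'starts'; matching pairs in alphabetical order:
No pair satisfies it.
Count: 0.

0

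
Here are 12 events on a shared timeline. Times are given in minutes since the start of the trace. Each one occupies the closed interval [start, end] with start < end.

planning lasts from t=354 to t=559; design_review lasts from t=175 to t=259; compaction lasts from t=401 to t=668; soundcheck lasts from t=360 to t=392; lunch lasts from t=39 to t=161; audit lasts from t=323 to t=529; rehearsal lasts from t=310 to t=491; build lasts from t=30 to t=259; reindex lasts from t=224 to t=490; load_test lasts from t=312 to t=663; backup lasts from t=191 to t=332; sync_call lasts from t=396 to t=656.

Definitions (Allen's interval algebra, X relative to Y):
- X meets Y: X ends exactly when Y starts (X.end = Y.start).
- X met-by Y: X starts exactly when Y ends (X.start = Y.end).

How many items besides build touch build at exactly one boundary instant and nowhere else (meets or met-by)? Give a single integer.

0

Target build = [t=30, t=259].
audit [t=323, t=529] → after → no.
backup [t=191, t=332] → overlapped-by → no.
compaction [t=401, t=668] → after → no.
design_review [t=175, t=259] → finishes → no.
load_test [t=312, t=663] → after → no.
lunch [t=39, t=161] → during → no.
planning [t=354, t=559] → after → no.
rehearsal [t=310, t=491] → after → no.
reindex [t=224, t=490] → overlapped-by → no.
soundcheck [t=360, t=392] → after → no.
sync_call [t=396, t=656] → after → no.
Total: 0.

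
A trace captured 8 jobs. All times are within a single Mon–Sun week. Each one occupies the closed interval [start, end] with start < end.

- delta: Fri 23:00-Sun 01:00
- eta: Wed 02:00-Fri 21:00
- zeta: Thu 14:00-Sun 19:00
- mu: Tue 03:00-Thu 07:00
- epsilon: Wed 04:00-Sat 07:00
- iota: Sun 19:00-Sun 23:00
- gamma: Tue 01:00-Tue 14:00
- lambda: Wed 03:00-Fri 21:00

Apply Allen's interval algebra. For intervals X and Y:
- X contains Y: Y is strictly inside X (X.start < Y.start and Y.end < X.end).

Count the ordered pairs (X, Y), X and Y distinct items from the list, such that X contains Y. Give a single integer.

1

Checking all 56 ordered pairs for relation 'contains'; matching pairs in alphabetical order:
(zeta, delta): zeta contains delta ✓
Count: 1.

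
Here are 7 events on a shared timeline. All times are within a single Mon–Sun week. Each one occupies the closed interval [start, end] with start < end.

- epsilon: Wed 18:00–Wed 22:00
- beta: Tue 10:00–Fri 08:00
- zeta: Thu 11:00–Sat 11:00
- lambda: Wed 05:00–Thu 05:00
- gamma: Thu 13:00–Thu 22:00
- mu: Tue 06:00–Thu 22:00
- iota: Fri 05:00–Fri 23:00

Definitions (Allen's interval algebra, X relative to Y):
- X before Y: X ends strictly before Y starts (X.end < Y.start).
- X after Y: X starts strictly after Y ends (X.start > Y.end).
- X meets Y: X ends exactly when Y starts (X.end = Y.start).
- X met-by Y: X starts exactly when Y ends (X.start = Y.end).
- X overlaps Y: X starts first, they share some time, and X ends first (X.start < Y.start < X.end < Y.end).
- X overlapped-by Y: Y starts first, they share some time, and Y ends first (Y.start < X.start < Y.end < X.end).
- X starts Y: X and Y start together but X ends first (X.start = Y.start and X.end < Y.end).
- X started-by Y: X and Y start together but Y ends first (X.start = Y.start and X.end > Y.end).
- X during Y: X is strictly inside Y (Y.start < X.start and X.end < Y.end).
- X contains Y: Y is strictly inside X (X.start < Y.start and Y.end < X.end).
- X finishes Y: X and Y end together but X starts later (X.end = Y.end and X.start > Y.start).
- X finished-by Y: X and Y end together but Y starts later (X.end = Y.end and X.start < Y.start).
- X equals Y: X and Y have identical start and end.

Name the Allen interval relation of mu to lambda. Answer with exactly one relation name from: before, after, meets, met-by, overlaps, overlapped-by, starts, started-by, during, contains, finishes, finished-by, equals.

mu = [Tue 06:00, Thu 22:00]; lambda = [Wed 05:00, Thu 05:00].
Compare endpoints: mu.start < lambda.start, mu.start < lambda.end, mu.end > lambda.start, mu.end > lambda.end.
That pattern is 'contains'.

contains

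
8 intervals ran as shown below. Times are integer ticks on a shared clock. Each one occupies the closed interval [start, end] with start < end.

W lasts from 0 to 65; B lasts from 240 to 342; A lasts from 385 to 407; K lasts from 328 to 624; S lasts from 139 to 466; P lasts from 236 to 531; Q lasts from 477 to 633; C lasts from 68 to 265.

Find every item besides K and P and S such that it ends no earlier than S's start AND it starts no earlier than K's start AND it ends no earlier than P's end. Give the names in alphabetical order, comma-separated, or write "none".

Conditions: its end is no earlier than S's start (X.end >= 139) AND its start is no earlier than K's start (X.start >= 328) AND its end is no earlier than P's end (X.end >= 531).
A: end 407 >= 139? ✓; start 385 >= 328? ✓; end 407 >= 531? ✗ → no.
B: end 342 >= 139? ✓; start 240 >= 328? ✗; end 342 >= 531? ✗ → no.
C: end 265 >= 139? ✓; start 68 >= 328? ✗; end 265 >= 531? ✗ → no.
Q: end 633 >= 139? ✓; start 477 >= 328? ✓; end 633 >= 531? ✓ → yes.
W: end 65 >= 139? ✗; start 0 >= 328? ✗; end 65 >= 531? ✗ → no.
Result: Q.

Q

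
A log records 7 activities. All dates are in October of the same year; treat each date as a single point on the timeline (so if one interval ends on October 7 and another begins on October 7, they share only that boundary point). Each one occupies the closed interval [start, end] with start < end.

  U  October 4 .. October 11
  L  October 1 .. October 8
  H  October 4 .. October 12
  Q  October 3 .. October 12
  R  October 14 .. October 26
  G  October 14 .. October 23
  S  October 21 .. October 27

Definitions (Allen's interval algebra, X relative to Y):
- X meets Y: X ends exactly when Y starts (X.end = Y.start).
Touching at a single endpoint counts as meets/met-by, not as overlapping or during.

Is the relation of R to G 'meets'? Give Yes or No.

No

R = [October 14, October 26], G = [October 14, October 23].
Actual relation of R to G: started-by.
Asked whether 'meets' holds → No.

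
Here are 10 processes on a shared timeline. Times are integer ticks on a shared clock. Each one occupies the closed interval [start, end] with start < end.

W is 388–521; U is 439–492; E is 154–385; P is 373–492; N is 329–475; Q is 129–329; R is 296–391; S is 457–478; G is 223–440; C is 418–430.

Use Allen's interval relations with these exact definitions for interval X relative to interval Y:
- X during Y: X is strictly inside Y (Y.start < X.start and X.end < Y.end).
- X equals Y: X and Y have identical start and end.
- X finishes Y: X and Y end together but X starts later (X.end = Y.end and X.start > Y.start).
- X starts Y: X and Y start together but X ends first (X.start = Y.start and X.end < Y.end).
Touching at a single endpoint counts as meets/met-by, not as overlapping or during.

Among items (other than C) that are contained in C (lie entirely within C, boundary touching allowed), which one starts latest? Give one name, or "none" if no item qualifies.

none

Target C = [418, 430].
E [154, 385] → before → excluded.
G [223, 440] → contains → excluded.
N [329, 475] → contains → excluded.
P [373, 492] → contains → excluded.
Q [129, 329] → before → excluded.
R [296, 391] → before → excluded.
S [457, 478] → after → excluded.
U [439, 492] → after → excluded.
W [388, 521] → contains → excluded.
No candidates → none.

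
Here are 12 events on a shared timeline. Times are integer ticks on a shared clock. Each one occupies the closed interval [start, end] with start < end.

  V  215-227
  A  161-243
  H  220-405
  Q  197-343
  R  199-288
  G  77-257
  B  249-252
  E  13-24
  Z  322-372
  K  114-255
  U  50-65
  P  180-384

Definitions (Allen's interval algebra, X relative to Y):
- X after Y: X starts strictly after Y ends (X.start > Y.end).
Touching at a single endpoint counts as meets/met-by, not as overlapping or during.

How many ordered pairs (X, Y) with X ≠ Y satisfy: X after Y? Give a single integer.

Checking all 132 ordered pairs for relation 'after'; matching pairs in alphabetical order:
(A, E): A after E ✓
(A, U): A after U ✓
(B, A): B after A ✓
(B, E): B after E ✓
(B, U): B after U ✓
(B, V): B after V ✓
(G, E): G after E ✓
(G, U): G after U ✓
(H, E): H after E ✓
(H, U): H after U ✓
(K, E): K after E ✓
(K, U): K after U ✓
(P, E): P after E ✓
(P, U): P after U ✓
(Q, E): Q after E ✓
(Q, U): Q after U ✓
(R, E): R after E ✓
(R, U): R after U ✓
(U, E): U after E ✓
(V, E): V after E ✓
(V, U): V after U ✓
(Z, A): Z after A ✓
(Z, B): Z after B ✓
(Z, E): Z after E ✓
... plus 5 further pairs not listed.
Count: 29.

29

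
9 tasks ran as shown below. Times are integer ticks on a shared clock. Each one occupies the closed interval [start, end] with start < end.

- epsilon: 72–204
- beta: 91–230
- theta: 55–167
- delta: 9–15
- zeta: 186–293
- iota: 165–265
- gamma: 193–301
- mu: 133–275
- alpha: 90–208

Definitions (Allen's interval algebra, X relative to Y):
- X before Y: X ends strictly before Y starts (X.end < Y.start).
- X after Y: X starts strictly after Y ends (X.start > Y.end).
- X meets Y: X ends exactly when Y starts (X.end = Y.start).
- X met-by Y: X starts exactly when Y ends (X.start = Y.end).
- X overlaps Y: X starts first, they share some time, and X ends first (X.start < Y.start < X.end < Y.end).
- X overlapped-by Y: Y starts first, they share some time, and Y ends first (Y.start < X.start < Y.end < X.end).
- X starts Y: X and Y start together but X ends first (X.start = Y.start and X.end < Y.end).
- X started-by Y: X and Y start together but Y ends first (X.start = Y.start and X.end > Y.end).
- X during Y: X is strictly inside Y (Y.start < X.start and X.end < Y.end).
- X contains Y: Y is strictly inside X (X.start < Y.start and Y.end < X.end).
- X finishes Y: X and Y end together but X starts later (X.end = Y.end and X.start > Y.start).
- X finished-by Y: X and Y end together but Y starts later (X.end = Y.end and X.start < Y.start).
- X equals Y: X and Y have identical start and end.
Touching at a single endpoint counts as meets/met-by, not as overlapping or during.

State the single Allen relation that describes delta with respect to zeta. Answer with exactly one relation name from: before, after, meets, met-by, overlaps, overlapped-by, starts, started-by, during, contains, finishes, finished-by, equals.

before

delta = [9, 15]; zeta = [186, 293].
Compare endpoints: delta.start < zeta.start, delta.start < zeta.end, delta.end < zeta.start, delta.end < zeta.end.
That pattern is 'before'.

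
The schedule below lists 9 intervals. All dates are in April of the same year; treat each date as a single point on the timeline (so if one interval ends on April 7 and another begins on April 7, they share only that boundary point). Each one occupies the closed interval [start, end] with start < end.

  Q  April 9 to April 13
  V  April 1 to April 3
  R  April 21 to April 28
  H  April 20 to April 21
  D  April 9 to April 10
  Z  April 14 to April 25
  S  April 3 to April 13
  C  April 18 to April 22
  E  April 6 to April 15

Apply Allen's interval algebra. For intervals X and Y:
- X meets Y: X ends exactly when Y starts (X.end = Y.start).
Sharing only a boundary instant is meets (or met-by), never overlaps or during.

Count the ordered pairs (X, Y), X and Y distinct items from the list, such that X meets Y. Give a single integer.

Checking all 72 ordered pairs for relation 'meets'; matching pairs in alphabetical order:
(H, R): H meets R ✓
(V, S): V meets S ✓
Count: 2.

2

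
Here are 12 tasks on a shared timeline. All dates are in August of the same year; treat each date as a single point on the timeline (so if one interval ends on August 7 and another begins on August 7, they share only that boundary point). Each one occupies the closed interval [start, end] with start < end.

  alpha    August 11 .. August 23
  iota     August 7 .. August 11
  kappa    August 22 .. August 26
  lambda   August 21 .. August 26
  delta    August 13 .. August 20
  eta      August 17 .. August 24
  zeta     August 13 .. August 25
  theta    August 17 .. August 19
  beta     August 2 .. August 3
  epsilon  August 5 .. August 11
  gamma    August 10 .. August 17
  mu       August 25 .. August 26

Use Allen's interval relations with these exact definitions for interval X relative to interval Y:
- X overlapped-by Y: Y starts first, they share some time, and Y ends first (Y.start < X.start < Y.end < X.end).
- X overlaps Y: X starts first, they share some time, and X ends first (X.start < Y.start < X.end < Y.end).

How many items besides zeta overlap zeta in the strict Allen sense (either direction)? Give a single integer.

4

Target zeta = [August 13, August 25].
alpha [August 11, August 23] → overlaps → counts.
beta [August 2, August 3] → before → no.
delta [August 13, August 20] → starts → no.
epsilon [August 5, August 11] → before → no.
eta [August 17, August 24] → during → no.
gamma [August 10, August 17] → overlaps → counts.
iota [August 7, August 11] → before → no.
kappa [August 22, August 26] → overlapped-by → counts.
lambda [August 21, August 26] → overlapped-by → counts.
mu [August 25, August 26] → met-by → no.
theta [August 17, August 19] → during → no.
Total: 4.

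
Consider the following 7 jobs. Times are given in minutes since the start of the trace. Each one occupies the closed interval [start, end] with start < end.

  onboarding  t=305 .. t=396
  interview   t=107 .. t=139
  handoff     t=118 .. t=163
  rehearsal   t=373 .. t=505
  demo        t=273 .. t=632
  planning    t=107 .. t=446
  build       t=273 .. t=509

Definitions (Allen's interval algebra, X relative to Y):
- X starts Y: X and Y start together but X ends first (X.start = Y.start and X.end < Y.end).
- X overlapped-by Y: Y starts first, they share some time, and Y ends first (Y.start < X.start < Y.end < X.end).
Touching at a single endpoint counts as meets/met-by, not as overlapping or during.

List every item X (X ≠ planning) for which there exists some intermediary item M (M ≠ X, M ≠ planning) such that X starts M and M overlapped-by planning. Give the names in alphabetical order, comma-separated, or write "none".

Target planning = [t=107, t=446].
Intermediaries M with M overlapped-by planning: build, demo, rehearsal.
Via build — items with X starts build: none.
Via demo — items with X starts demo: build.
Via rehearsal — items with X starts rehearsal: none.
Union: build.

build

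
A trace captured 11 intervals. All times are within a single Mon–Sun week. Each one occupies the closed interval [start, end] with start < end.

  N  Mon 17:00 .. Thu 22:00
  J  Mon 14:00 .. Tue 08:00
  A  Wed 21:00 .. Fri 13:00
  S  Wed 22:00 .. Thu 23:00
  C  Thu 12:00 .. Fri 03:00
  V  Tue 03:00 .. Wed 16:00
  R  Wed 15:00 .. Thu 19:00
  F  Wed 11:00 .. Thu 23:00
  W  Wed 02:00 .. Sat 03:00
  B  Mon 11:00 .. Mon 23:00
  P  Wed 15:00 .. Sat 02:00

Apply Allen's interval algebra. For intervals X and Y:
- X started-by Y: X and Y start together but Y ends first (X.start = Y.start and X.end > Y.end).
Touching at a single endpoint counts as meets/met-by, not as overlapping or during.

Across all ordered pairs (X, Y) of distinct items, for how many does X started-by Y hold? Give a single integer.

Checking all 110 ordered pairs for relation 'started-by'; matching pairs in alphabetical order:
(P, R): P started-by R ✓
Count: 1.

1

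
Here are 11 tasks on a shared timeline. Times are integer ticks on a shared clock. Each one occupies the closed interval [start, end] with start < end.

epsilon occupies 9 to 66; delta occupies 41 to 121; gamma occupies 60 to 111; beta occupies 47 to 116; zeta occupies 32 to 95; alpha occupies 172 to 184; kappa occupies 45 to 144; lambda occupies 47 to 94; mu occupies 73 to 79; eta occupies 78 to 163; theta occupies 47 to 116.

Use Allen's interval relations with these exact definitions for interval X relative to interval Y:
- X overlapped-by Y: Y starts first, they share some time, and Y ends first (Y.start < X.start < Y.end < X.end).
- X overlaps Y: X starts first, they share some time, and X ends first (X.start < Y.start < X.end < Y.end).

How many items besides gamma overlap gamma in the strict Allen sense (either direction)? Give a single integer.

Target gamma = [60, 111].
alpha [172, 184] → after → no.
beta [47, 116] → contains → no.
delta [41, 121] → contains → no.
epsilon [9, 66] → overlaps → counts.
eta [78, 163] → overlapped-by → counts.
kappa [45, 144] → contains → no.
lambda [47, 94] → overlaps → counts.
mu [73, 79] → during → no.
theta [47, 116] → contains → no.
zeta [32, 95] → overlaps → counts.
Total: 4.

4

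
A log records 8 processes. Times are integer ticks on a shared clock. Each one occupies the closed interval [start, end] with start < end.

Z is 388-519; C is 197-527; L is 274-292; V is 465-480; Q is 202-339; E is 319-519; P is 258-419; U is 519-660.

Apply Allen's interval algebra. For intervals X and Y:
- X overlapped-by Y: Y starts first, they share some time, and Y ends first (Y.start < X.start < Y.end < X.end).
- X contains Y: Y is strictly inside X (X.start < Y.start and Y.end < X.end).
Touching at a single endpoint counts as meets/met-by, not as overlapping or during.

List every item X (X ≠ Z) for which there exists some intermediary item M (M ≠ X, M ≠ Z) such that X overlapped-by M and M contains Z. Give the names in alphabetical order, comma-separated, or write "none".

U

Target Z = [388, 519].
Intermediaries M with M contains Z: C.
Via C — items with X overlapped-by C: U.
Union: U.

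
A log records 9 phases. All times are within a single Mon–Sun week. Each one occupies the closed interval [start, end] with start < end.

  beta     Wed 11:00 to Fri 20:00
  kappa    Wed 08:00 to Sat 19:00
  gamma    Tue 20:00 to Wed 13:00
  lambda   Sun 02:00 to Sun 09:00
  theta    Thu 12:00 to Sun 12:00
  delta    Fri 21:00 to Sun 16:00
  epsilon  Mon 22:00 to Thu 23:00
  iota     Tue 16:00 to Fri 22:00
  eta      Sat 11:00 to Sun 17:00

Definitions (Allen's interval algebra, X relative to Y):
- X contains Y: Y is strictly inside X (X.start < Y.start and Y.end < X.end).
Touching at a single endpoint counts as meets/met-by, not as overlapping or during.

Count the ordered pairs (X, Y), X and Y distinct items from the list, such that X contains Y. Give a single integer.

7

Checking all 72 ordered pairs for relation 'contains'; matching pairs in alphabetical order:
(delta, lambda): delta contains lambda ✓
(epsilon, gamma): epsilon contains gamma ✓
(eta, lambda): eta contains lambda ✓
(iota, beta): iota contains beta ✓
(iota, gamma): iota contains gamma ✓
(kappa, beta): kappa contains beta ✓
(theta, lambda): theta contains lambda ✓
Count: 7.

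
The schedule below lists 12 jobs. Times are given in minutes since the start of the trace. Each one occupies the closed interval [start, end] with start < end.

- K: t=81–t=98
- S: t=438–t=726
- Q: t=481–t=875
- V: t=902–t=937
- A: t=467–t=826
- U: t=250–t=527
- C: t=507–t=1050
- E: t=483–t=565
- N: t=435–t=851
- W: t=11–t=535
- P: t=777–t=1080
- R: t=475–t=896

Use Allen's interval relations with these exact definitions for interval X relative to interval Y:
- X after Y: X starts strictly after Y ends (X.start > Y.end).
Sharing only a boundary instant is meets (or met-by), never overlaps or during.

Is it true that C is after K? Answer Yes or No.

C = [t=507, t=1050], K = [t=81, t=98].
Actual relation of C to K: after.
Asked whether 'after' holds → Yes.

Yes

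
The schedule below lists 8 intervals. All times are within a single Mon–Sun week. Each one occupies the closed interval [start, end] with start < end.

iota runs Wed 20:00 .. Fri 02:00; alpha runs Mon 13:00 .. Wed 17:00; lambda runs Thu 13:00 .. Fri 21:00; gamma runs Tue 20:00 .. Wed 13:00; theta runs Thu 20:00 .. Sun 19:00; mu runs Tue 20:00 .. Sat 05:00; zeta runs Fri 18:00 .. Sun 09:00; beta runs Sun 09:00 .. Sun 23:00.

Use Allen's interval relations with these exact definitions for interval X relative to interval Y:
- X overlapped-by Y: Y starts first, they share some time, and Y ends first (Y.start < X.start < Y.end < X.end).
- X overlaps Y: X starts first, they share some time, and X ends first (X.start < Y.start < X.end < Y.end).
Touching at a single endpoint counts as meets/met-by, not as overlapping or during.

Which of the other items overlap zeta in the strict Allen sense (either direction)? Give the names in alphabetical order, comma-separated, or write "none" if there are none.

Target zeta = [Fri 18:00, Sun 09:00].
alpha [Mon 13:00, Wed 17:00] → before → no.
beta [Sun 09:00, Sun 23:00] → met-by → no.
gamma [Tue 20:00, Wed 13:00] → before → no.
iota [Wed 20:00, Fri 02:00] → before → no.
lambda [Thu 13:00, Fri 21:00] → overlaps → yes.
mu [Tue 20:00, Sat 05:00] → overlaps → yes.
theta [Thu 20:00, Sun 19:00] → contains → no.
Result: lambda, mu.

lambda, mu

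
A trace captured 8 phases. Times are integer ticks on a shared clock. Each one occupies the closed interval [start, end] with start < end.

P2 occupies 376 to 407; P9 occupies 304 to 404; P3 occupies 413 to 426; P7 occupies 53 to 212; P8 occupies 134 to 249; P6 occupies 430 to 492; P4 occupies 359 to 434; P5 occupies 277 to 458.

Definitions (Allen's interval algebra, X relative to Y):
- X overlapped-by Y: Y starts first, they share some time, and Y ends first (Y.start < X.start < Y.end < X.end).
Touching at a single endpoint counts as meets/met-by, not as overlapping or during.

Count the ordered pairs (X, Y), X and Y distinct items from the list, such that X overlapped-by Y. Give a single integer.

Checking all 56 ordered pairs for relation 'overlapped-by'; matching pairs in alphabetical order:
(P2, P9): P2 overlapped-by P9 ✓
(P4, P9): P4 overlapped-by P9 ✓
(P6, P4): P6 overlapped-by P4 ✓
(P6, P5): P6 overlapped-by P5 ✓
(P8, P7): P8 overlapped-by P7 ✓
Count: 5.

5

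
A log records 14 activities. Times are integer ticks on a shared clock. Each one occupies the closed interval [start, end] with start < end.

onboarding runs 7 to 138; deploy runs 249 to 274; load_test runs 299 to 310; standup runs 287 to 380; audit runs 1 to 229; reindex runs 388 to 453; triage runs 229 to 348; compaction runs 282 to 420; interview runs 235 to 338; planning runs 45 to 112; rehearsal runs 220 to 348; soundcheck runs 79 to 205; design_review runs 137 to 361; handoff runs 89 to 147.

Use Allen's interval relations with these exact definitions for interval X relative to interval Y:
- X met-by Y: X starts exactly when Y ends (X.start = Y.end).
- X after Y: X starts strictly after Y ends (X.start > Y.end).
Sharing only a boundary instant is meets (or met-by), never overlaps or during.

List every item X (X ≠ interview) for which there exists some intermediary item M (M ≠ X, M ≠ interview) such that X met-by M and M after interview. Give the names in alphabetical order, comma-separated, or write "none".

Target interview = [235, 338].
Intermediaries M with M after interview: reindex.
Via reindex — items with X met-by reindex: none.
Union: none.

none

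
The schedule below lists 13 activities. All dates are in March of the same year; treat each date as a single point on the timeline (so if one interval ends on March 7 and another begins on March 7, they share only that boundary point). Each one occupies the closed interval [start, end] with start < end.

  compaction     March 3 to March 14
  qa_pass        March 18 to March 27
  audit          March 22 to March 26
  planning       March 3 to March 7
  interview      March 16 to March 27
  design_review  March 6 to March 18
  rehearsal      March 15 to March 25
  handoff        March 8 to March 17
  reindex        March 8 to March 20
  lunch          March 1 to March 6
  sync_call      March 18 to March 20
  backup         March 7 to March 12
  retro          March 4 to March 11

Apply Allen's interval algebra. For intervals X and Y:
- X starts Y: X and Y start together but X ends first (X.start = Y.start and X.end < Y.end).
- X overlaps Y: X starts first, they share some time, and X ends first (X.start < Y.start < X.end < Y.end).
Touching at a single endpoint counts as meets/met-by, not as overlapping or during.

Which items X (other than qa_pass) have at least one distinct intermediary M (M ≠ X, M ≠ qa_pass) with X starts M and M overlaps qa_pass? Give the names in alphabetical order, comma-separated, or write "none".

handoff

Target qa_pass = [March 18, March 27].
Intermediaries M with M overlaps qa_pass: rehearsal, reindex.
Via rehearsal — items with X starts rehearsal: none.
Via reindex — items with X starts reindex: handoff.
Union: handoff.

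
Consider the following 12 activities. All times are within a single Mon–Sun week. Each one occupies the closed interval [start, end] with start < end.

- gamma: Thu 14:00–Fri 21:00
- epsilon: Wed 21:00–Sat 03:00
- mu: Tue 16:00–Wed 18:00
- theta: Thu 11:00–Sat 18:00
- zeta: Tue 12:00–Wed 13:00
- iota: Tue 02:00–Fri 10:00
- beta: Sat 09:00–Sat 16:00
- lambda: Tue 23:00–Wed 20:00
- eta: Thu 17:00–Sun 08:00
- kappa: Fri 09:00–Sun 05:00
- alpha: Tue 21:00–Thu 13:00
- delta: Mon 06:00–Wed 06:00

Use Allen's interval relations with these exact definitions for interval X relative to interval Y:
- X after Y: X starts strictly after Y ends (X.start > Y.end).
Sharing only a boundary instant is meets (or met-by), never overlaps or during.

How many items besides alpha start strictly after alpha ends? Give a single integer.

Target alpha = [Tue 21:00, Thu 13:00].
beta [Sat 09:00, Sat 16:00] → after → counts.
delta [Mon 06:00, Wed 06:00] → overlaps → no.
epsilon [Wed 21:00, Sat 03:00] → overlapped-by → no.
eta [Thu 17:00, Sun 08:00] → after → counts.
gamma [Thu 14:00, Fri 21:00] → after → counts.
iota [Tue 02:00, Fri 10:00] → contains → no.
kappa [Fri 09:00, Sun 05:00] → after → counts.
lambda [Tue 23:00, Wed 20:00] → during → no.
mu [Tue 16:00, Wed 18:00] → overlaps → no.
theta [Thu 11:00, Sat 18:00] → overlapped-by → no.
zeta [Tue 12:00, Wed 13:00] → overlaps → no.
Total: 4.

4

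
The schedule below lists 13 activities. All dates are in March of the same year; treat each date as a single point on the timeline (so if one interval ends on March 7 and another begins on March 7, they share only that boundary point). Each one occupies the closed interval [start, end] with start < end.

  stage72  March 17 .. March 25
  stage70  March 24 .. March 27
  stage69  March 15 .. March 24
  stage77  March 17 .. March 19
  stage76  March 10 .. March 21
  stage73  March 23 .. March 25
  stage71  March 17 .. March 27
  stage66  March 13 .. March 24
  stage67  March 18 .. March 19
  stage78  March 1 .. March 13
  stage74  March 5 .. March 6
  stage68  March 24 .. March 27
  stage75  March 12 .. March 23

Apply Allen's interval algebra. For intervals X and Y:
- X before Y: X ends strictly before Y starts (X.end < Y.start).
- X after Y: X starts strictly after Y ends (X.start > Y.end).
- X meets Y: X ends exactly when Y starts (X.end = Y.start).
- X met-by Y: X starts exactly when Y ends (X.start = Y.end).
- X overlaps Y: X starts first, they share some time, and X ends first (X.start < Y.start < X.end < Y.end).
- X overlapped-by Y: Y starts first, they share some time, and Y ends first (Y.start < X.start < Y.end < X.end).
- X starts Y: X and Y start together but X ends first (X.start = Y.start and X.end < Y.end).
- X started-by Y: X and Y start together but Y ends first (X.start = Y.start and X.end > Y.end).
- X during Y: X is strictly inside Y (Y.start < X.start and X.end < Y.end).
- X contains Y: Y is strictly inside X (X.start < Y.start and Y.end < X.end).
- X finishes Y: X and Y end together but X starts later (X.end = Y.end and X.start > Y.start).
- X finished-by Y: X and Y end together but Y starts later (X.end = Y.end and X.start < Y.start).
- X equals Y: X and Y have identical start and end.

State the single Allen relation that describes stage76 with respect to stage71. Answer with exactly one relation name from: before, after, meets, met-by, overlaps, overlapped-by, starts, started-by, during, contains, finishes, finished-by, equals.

stage76 = [March 10, March 21]; stage71 = [March 17, March 27].
Compare endpoints: stage76.start < stage71.start, stage76.start < stage71.end, stage76.end > stage71.start, stage76.end < stage71.end.
That pattern is 'overlaps'.

overlaps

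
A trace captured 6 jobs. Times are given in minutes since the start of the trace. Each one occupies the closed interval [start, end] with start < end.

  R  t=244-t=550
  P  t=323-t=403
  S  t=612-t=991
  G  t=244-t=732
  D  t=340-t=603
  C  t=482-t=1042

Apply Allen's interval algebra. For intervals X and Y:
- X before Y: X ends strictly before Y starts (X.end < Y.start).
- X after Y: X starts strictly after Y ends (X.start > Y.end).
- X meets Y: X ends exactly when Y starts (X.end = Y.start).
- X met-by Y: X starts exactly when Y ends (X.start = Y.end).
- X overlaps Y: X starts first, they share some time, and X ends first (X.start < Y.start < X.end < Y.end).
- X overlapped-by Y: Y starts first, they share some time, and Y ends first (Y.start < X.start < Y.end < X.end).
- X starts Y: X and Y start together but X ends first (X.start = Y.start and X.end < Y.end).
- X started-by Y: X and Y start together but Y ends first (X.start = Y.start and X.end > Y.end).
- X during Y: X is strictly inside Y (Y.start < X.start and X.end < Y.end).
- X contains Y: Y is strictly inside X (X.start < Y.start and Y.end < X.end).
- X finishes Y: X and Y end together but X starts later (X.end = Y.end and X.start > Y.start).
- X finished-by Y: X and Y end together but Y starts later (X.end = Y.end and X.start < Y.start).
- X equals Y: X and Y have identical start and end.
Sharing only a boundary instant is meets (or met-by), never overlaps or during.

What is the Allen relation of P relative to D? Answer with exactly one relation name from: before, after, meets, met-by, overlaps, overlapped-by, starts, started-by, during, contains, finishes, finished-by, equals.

overlaps

P = [t=323, t=403]; D = [t=340, t=603].
Compare endpoints: P.start < D.start, P.start < D.end, P.end > D.start, P.end < D.end.
That pattern is 'overlaps'.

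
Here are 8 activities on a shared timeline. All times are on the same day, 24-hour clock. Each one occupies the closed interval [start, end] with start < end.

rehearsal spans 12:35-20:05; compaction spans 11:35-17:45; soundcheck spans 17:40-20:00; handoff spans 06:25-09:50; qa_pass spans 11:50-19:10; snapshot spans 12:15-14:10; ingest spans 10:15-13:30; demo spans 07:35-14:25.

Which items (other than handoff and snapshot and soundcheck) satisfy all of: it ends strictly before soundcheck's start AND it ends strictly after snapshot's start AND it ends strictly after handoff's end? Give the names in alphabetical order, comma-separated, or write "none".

Conditions: its end is strictly before soundcheck's start (X.end < 17:40) AND its end is strictly after snapshot's start (X.end > 12:15) AND its end is strictly after handoff's end (X.end > 09:50).
compaction: end 17:45 < 17:40? ✗; end 17:45 > 12:15? ✓; end 17:45 > 09:50? ✓ → no.
demo: end 14:25 < 17:40? ✓; end 14:25 > 12:15? ✓; end 14:25 > 09:50? ✓ → yes.
ingest: end 13:30 < 17:40? ✓; end 13:30 > 12:15? ✓; end 13:30 > 09:50? ✓ → yes.
qa_pass: end 19:10 < 17:40? ✗; end 19:10 > 12:15? ✓; end 19:10 > 09:50? ✓ → no.
rehearsal: end 20:05 < 17:40? ✗; end 20:05 > 12:15? ✓; end 20:05 > 09:50? ✓ → no.
Result: demo, ingest.

demo, ingest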